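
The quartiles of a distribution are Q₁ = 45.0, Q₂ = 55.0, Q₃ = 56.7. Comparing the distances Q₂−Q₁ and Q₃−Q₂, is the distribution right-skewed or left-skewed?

left-skewed

Q₂ − Q₁ = 10.0;  Q₃ − Q₂ = 1.7
Q₂ − Q₁ > Q₃ − Q₂ ⇒ the lower half is more spread out ⇒ left-skewed.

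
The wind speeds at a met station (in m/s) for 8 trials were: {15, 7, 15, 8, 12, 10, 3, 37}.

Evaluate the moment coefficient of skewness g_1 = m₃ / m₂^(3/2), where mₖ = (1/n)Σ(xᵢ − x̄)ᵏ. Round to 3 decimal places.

x̄ = (15 + 7 + 15 + 8 + 12 + 10 + 3 + 37) / 8 = 13.3750
deviations (xᵢ − x̄): 1.6250, -6.3750, 1.6250, -5.3750, -1.3750, -3.3750, -10.3750, 23.6250
Σ(xᵢ − x̄)² = 753.8750 ⇒ m₂ = 753.8750/8 = 94.23438
Σ(xᵢ − x̄)³ = 11622.4688 ⇒ m₃ = 11622.4688/8 = 1452.80859
m₂^(3/2) = 94.23438^(1.5) = 914.77446
g_1 = m₃ / m₂^(3/2) = 1452.80859 / 914.77446 ≈ 1.588

1.588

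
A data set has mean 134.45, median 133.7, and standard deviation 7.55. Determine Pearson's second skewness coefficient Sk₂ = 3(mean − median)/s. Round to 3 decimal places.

0.298

Sk₂ = 3(134.45 − 133.7) / 7.55 = 3 × 0.7500 / 7.55
    = 2.2500 / 7.55 ≈ 0.298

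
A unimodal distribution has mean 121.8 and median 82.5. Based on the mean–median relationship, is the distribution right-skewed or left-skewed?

right-skewed

mean − median = 121.8 − 82.5 = 39.3
mean > median ⇒ the longer tail is on the right ⇒ right-skewed (positively skewed).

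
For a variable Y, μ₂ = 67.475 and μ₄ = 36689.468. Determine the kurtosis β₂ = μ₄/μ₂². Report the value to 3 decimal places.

μ₂² = 67.475² = 4552.87562
μ₄/μ₂² = 36689.468 / 4552.87562 = 8.05853
β₂ ≈ 8.059

8.059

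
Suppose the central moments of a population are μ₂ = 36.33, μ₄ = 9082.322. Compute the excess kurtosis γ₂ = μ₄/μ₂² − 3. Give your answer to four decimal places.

μ₂² = 36.33² = 1319.86890
μ₄/μ₂² = 9082.322 / 1319.86890 = 6.88123
γ₂ = 6.88123 − 3 ≈ 3.8812

3.8812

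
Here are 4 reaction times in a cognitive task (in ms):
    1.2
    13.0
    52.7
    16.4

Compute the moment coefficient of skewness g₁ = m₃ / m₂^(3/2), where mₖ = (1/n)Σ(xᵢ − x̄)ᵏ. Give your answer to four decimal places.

0.8505

x̄ = (1.2 + 13.0 + 52.7 + 16.4) / 4 = 20.8250
deviations (xᵢ − x̄): -19.6250, -7.8250, 31.8750, -4.4250
Σ(xᵢ − x̄)² = 1481.9675 ⇒ m₂ = 1481.9675/4 = 370.49188
Σ(xᵢ − x̄)³ = 24261.3394 ⇒ m₃ = 24261.3394/4 = 6065.33484
m₂^(3/2) = 370.49188^(1.5) = 7131.28893
g₁ = m₃ / m₂^(3/2) = 6065.33484 / 7131.28893 ≈ 0.8505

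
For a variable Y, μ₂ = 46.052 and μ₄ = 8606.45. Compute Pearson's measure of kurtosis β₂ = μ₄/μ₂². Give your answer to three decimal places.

μ₂² = 46.052² = 2120.78670
μ₄/μ₂² = 8606.45 / 2120.78670 = 4.05814
β₂ ≈ 4.058

4.058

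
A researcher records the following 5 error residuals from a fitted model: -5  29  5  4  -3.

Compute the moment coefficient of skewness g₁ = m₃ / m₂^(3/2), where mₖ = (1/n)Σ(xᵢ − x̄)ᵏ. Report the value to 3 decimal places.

1.131

x̄ = (-5 + 29 + 5 + 4 - 3) / 5 = 6.0000
deviations (xᵢ − x̄): -11.0000, 23.0000, -1.0000, -2.0000, -9.0000
Σ(xᵢ − x̄)² = 736.0000 ⇒ m₂ = 736.0000/5 = 147.20000
Σ(xᵢ − x̄)³ = 10098.0000 ⇒ m₃ = 10098.0000/5 = 2019.60000
m₂^(3/2) = 147.20000^(1.5) = 1785.91882
g₁ = m₃ / m₂^(3/2) = 2019.60000 / 1785.91882 ≈ 1.131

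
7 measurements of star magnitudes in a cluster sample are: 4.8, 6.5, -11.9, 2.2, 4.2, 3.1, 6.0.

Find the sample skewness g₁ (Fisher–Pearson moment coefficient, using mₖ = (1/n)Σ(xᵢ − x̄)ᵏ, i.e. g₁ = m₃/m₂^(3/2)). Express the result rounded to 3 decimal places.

-1.806

x̄ = (4.8 + 6.5 - 11.9 + 2.2 + 4.2 + 3.1 + 6.0) / 7 = 2.1286
deviations (xᵢ − x̄): 2.6714, 4.3714, -14.0286, 0.0714, 2.0714, 0.9714, 3.8714
Σ(xᵢ − x̄)² = 243.2743 ⇒ m₂ = 243.2743/7 = 34.75347
Σ(xᵢ − x̄)³ = -2590.4042 ⇒ m₃ = -2590.4042/7 = -370.05775
m₂^(3/2) = 34.75347^(1.5) = 204.87891
g₁ = m₃ / m₂^(3/2) = -370.05775 / 204.87891 ≈ -1.806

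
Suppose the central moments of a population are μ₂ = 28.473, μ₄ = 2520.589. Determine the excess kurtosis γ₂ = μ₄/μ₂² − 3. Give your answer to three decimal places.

μ₂² = 28.473² = 810.71173
μ₄/μ₂² = 2520.589 / 810.71173 = 3.10911
γ₂ = 3.10911 − 3 ≈ 0.109

0.109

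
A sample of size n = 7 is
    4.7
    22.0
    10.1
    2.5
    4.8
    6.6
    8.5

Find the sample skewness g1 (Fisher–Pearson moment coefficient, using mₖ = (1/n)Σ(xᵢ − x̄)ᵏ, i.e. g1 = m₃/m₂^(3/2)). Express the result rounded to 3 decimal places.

1.430

x̄ = (4.7 + 22.0 + 10.1 + 2.5 + 4.8 + 6.6 + 8.5) / 7 = 8.4571
deviations (xᵢ − x̄): -3.7571, 13.5429, 1.6429, -5.9571, -3.6571, -1.8571, 0.0429
Σ(xᵢ − x̄)² = 252.5371 ⇒ m₂ = 252.5371/7 = 36.07673
Σ(xᵢ − x̄)³ = 2168.5566 ⇒ m₃ = 2168.5566/7 = 309.79380
m₂^(3/2) = 36.07673^(1.5) = 216.69098
g1 = m₃ / m₂^(3/2) = 309.79380 / 216.69098 ≈ 1.430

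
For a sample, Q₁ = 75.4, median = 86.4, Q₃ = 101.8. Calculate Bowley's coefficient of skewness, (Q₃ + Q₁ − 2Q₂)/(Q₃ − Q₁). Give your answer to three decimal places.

numerator: Q₃ + Q₁ − 2Q₂ = 101.8 + 75.4 − 2×86.4 = 4.4000
denominator: Q₃ − Q₁ = 101.8 − 75.4 = 26.4000
Bowley skewness = 4.4000 / 26.4000 ≈ 0.167

0.167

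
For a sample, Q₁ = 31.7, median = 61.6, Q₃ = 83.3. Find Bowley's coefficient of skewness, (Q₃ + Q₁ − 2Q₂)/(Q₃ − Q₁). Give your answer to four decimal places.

numerator: Q₃ + Q₁ − 2Q₂ = 83.3 + 31.7 − 2×61.6 = -8.2000
denominator: Q₃ − Q₁ = 83.3 − 31.7 = 51.6000
Bowley skewness = -8.2000 / 51.6000 ≈ -0.1589

-0.1589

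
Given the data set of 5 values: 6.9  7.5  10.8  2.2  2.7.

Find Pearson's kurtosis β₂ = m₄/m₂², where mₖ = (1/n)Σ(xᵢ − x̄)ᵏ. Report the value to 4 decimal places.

1.6294

x̄ = 6.0200
Σ(xᵢ − x̄)² = 51.4280 ⇒ m₂ = 10.28560
Σ(xᵢ − x̄)⁴ = 861.8784 ⇒ m₄ = 172.37567
m₂² = 105.79357
β₂ = m₄/m₂² = 172.37567 / 105.79357 ≈ 1.6294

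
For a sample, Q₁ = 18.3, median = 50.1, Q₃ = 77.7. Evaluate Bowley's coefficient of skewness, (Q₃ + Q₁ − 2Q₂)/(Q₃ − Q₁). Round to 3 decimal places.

numerator: Q₃ + Q₁ − 2Q₂ = 77.7 + 18.3 − 2×50.1 = -4.2000
denominator: Q₃ − Q₁ = 77.7 − 18.3 = 59.4000
Bowley skewness = -4.2000 / 59.4000 ≈ -0.071

-0.071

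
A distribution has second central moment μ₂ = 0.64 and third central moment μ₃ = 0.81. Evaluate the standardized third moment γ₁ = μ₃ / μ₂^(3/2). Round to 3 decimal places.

σ = √μ₂ = √0.64 = 0.80000
σ³ = μ₂^(3/2) = 0.51200
γ₁ = μ₃/σ³ = 0.81 / 0.51200 ≈ 1.582

1.582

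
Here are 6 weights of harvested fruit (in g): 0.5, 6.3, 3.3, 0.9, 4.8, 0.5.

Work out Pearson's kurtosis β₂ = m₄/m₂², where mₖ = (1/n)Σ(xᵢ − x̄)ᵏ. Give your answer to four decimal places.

1.5522

x̄ = 2.7167
Σ(xᵢ − x̄)² = 30.6483 ⇒ m₂ = 5.10806
Σ(xᵢ − x̄)⁴ = 243.0055 ⇒ m₄ = 40.50092
m₂² = 26.09223
β₂ = m₄/m₂² = 40.50092 / 26.09223 ≈ 1.5522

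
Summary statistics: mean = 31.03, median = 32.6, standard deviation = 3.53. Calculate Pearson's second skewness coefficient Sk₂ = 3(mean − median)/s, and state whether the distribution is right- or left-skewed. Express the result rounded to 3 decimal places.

Sk₂ = 3(31.03 − 32.6) / 3.53 = 3 × -1.5700 / 3.53
    = -4.7100 / 3.53 ≈ -1.334
Sk₂ < 0 ⇒ mean < median ⇒ left-skewed (negative skew).

-1.334, left-skewed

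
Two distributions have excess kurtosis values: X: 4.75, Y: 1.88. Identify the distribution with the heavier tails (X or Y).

Higher excess kurtosis ⇒ heavier tails relative to the normal distribution.
4.75 vs 1.88: the larger is 4.75, so X has heavier tails.

X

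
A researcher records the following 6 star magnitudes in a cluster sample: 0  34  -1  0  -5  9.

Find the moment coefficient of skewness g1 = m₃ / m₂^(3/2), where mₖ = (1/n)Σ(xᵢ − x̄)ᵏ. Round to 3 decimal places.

1.424

x̄ = (0 + 34 - 1 + 0 - 5 + 9) / 6 = 6.1667
deviations (xᵢ − x̄): -6.1667, 27.8333, -7.1667, -6.1667, -11.1667, 2.8333
Σ(xᵢ − x̄)² = 1034.8333 ⇒ m₂ = 1034.8333/6 = 172.47222
Σ(xᵢ − x̄)³ = 19355.5556 ⇒ m₃ = 19355.5556/6 = 3225.92593
m₂^(3/2) = 172.47222^(1.5) = 2265.05493
g1 = m₃ / m₂^(3/2) = 3225.92593 / 2265.05493 ≈ 1.424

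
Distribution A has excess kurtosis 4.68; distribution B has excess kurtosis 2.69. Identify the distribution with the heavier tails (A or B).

A

Higher excess kurtosis ⇒ heavier tails relative to the normal distribution.
4.68 vs 2.69: the larger is 4.68, so A has heavier tails.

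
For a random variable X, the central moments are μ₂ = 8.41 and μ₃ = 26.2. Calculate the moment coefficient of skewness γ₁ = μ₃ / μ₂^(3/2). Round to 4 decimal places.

σ = √μ₂ = √8.41 = 2.90000
σ³ = μ₂^(3/2) = 24.38900
γ₁ = μ₃/σ³ = 26.2 / 24.38900 ≈ 1.0743

1.0743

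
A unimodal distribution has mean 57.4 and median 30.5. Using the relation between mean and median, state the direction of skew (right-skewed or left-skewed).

right-skewed

mean − median = 57.4 − 30.5 = 26.9
mean > median ⇒ the longer tail is on the right ⇒ right-skewed (positively skewed).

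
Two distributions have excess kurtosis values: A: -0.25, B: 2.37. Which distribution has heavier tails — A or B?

Higher excess kurtosis ⇒ heavier tails relative to the normal distribution.
-0.25 vs 2.37: the larger is 2.37, so B has heavier tails. (B is leptokurtic — heavier-than-normal tails; the other is platykurtic.)

B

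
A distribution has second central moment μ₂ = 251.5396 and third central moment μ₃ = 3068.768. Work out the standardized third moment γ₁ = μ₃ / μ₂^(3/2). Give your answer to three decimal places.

0.769

σ = √μ₂ = √251.5396 = 15.86000
σ³ = μ₂^(3/2) = 3989.41806
γ₁ = μ₃/σ³ = 3068.768 / 3989.41806 ≈ 0.769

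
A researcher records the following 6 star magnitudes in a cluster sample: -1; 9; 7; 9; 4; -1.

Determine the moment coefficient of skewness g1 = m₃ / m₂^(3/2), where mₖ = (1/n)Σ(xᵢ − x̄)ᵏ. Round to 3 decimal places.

-0.297

x̄ = (-1 + 9 + 7 + 9 + 4 - 1) / 6 = 4.5000
deviations (xᵢ − x̄): -5.5000, 4.5000, 2.5000, 4.5000, -0.5000, -5.5000
Σ(xᵢ − x̄)² = 107.5000 ⇒ m₂ = 107.5000/6 = 17.91667
Σ(xᵢ − x̄)³ = -135.0000 ⇒ m₃ = -135.0000/6 = -22.50000
m₂^(3/2) = 17.91667^(1.5) = 75.83782
g1 = m₃ / m₂^(3/2) = -22.50000 / 75.83782 ≈ -0.297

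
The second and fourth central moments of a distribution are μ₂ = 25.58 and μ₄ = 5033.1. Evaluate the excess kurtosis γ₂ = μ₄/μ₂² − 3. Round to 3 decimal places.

μ₂² = 25.58² = 654.33640
μ₄/μ₂² = 5033.1 / 654.33640 = 7.69192
γ₂ = 7.69192 − 3 ≈ 4.692

4.692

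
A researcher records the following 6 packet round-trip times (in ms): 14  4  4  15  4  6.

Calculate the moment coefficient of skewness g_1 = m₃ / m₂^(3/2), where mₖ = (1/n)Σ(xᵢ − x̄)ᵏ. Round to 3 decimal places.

0.654

x̄ = (14 + 4 + 4 + 15 + 4 + 6) / 6 = 7.8333
deviations (xᵢ − x̄): 6.1667, -3.8333, -3.8333, 7.1667, -3.8333, -1.8333
Σ(xᵢ − x̄)² = 136.8333 ⇒ m₂ = 136.8333/6 = 22.80556
Σ(xᵢ − x̄)³ = 427.4444 ⇒ m₃ = 427.4444/6 = 71.24074
m₂^(3/2) = 22.80556^(1.5) = 108.90830
g_1 = m₃ / m₂^(3/2) = 71.24074 / 108.90830 ≈ 0.654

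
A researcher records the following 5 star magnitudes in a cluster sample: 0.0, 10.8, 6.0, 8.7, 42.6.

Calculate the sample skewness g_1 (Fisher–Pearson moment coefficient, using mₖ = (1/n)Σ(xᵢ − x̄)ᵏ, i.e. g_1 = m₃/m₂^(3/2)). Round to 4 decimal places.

1.2739

x̄ = (0.0 + 10.8 + 6.0 + 8.7 + 42.6) / 5 = 13.6200
deviations (xᵢ − x̄): -13.6200, -2.8200, -7.6200, -4.9200, 28.9800
Σ(xᵢ − x̄)² = 1115.5680 ⇒ m₂ = 1115.5680/5 = 223.11360
Σ(xᵢ − x̄)³ = 21228.0329 ⇒ m₃ = 21228.0329/5 = 4245.60658
m₂^(3/2) = 223.11360^(1.5) = 3332.64509
g_1 = m₃ / m₂^(3/2) = 4245.60658 / 3332.64509 ≈ 1.2739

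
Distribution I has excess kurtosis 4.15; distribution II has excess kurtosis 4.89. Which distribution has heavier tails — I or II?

Higher excess kurtosis ⇒ heavier tails relative to the normal distribution.
4.15 vs 4.89: the larger is 4.89, so II has heavier tails.

II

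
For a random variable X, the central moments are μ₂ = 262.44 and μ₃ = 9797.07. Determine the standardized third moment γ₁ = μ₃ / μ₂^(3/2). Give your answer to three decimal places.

σ = √μ₂ = √262.44 = 16.20000
σ³ = μ₂^(3/2) = 4251.52800
γ₁ = μ₃/σ³ = 9797.07 / 4251.52800 ≈ 2.304

2.304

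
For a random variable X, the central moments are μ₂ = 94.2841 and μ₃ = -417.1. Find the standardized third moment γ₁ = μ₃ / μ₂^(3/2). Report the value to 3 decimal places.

σ = √μ₂ = √94.2841 = 9.71000
σ³ = μ₂^(3/2) = 915.49861
γ₁ = μ₃/σ³ = -417.1 / 915.49861 ≈ -0.456

-0.456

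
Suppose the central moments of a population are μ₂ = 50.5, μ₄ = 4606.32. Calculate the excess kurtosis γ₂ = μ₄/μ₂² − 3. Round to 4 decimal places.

-1.1938

μ₂² = 50.5² = 2550.25000
μ₄/μ₂² = 4606.32 / 2550.25000 = 1.80622
γ₂ = 1.80622 − 3 ≈ -1.1938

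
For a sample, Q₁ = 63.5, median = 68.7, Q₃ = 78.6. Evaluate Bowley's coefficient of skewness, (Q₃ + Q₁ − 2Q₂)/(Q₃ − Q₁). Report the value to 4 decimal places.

0.3113

numerator: Q₃ + Q₁ − 2Q₂ = 78.6 + 63.5 − 2×68.7 = 4.7000
denominator: Q₃ − Q₁ = 78.6 − 63.5 = 15.1000
Bowley skewness = 4.7000 / 15.1000 ≈ 0.3113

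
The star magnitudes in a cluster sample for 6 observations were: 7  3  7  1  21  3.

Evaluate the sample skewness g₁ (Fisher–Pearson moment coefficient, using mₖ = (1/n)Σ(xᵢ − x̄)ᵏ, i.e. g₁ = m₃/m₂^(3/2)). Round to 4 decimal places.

1.3705

x̄ = (7 + 3 + 7 + 1 + 21 + 3) / 6 = 7.0000
deviations (xᵢ − x̄): 0.0000, -4.0000, 0.0000, -6.0000, 14.0000, -4.0000
Σ(xᵢ − x̄)² = 264.0000 ⇒ m₂ = 264.0000/6 = 44.00000
Σ(xᵢ − x̄)³ = 2400.0000 ⇒ m₃ = 2400.0000/6 = 400.00000
m₂^(3/2) = 44.00000^(1.5) = 291.86298
g₁ = m₃ / m₂^(3/2) = 400.00000 / 291.86298 ≈ 1.3705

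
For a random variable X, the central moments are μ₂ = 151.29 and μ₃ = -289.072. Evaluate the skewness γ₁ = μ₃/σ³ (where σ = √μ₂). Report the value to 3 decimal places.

σ = √μ₂ = √151.29 = 12.30000
σ³ = μ₂^(3/2) = 1860.86700
γ₁ = μ₃/σ³ = -289.072 / 1860.86700 ≈ -0.155

-0.155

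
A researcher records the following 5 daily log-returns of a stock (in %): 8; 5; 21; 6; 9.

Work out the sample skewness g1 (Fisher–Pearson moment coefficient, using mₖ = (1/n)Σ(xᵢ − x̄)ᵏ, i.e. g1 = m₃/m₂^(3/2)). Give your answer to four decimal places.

x̄ = (8 + 5 + 21 + 6 + 9) / 5 = 9.8000
deviations (xᵢ − x̄): -1.8000, -4.8000, 11.2000, -3.8000, -0.8000
Σ(xᵢ − x̄)² = 166.8000 ⇒ m₂ = 166.8000/5 = 33.36000
Σ(xᵢ − x̄)³ = 1233.1200 ⇒ m₃ = 1233.1200/5 = 246.62400
m₂^(3/2) = 33.36000^(1.5) = 192.68108
g1 = m₃ / m₂^(3/2) = 246.62400 / 192.68108 ≈ 1.2800

1.2800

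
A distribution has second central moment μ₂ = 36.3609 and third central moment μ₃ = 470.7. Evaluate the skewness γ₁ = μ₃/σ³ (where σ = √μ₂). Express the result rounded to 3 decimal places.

σ = √μ₂ = √36.3609 = 6.03000
σ³ = μ₂^(3/2) = 219.25623
γ₁ = μ₃/σ³ = 470.7 / 219.25623 ≈ 2.147

2.147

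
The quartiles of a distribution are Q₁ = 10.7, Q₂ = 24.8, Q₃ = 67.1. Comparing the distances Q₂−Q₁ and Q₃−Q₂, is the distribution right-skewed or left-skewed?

Q₂ − Q₁ = 14.1;  Q₃ − Q₂ = 42.3
Q₃ − Q₂ > Q₂ − Q₁ ⇒ the upper half is more spread out ⇒ right-skewed.

right-skewed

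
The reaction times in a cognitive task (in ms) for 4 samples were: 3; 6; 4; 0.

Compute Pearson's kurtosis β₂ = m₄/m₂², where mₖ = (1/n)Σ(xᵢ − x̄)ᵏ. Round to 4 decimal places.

x̄ = 3.2500
Σ(xᵢ − x̄)² = 18.7500 ⇒ m₂ = 4.68750
Σ(xᵢ − x̄)⁴ = 169.0781 ⇒ m₄ = 42.26953
m₂² = 21.97266
β₂ = m₄/m₂² = 42.26953 / 21.97266 ≈ 1.9237

1.9237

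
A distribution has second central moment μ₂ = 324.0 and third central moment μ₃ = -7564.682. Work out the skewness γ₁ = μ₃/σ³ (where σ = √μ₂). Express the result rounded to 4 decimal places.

σ = √μ₂ = √324.0 = 18.00000
σ³ = μ₂^(3/2) = 5832.00000
γ₁ = μ₃/σ³ = -7564.682 / 5832.00000 ≈ -1.2971

-1.2971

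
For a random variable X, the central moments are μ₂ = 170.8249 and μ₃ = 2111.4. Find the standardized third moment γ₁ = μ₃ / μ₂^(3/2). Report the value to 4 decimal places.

σ = √μ₂ = √170.8249 = 13.07000
σ³ = μ₂^(3/2) = 2232.68144
γ₁ = μ₃/σ³ = 2111.4 / 2232.68144 ≈ 0.9457

0.9457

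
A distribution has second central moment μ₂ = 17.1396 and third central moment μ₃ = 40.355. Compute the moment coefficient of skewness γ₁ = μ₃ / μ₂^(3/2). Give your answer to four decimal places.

0.5687

σ = √μ₂ = √17.1396 = 4.14000
σ³ = μ₂^(3/2) = 70.95794
γ₁ = μ₃/σ³ = 40.355 / 70.95794 ≈ 0.5687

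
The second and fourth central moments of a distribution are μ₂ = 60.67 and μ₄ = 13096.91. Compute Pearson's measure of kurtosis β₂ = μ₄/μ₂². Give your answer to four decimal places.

μ₂² = 60.67² = 3680.84890
μ₄/μ₂² = 13096.91 / 3680.84890 = 3.55812
β₂ ≈ 3.5581

3.5581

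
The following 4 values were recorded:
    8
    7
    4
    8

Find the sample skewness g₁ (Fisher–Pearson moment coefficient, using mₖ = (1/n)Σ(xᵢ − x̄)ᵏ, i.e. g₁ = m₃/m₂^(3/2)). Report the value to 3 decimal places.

x̄ = (8 + 7 + 4 + 8) / 4 = 6.7500
deviations (xᵢ − x̄): 1.2500, 0.2500, -2.7500, 1.2500
Σ(xᵢ − x̄)² = 10.7500 ⇒ m₂ = 10.7500/4 = 2.68750
Σ(xᵢ − x̄)³ = -16.8750 ⇒ m₃ = -16.8750/4 = -4.21875
m₂^(3/2) = 2.68750^(1.5) = 4.40578
g₁ = m₃ / m₂^(3/2) = -4.21875 / 4.40578 ≈ -0.958

-0.958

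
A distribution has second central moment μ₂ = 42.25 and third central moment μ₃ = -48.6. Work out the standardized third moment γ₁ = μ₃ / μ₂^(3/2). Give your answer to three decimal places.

-0.177

σ = √μ₂ = √42.25 = 6.50000
σ³ = μ₂^(3/2) = 274.62500
γ₁ = μ₃/σ³ = -48.6 / 274.62500 ≈ -0.177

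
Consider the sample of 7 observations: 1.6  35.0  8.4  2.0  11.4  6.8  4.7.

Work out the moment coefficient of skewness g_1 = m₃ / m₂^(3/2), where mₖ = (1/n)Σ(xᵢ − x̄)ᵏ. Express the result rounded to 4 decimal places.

1.6729

x̄ = (1.6 + 35.0 + 8.4 + 2.0 + 11.4 + 6.8 + 4.7) / 7 = 9.9857
deviations (xᵢ − x̄): -8.3857, 25.0143, -1.5857, -7.9857, 1.4143, -3.1857, -5.2857
Σ(xᵢ − x̄)² = 802.4086 ⇒ m₂ = 802.4086/7 = 114.62980
Σ(xᵢ − x̄)³ = 14371.6880 ⇒ m₃ = 14371.6880/7 = 2053.09828
m₂^(3/2) = 114.62980^(1.5) = 1227.28741
g_1 = m₃ / m₂^(3/2) = 2053.09828 / 1227.28741 ≈ 1.6729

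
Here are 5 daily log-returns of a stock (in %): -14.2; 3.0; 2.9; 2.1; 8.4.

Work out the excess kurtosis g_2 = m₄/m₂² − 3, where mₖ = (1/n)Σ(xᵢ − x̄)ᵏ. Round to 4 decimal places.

-0.0867

x̄ = 0.4400
Σ(xᵢ − x̄)² = 293.0520 ⇒ m₂ = 58.61040
Σ(xᵢ − x̄)⁴ = 50039.0347 ⇒ m₄ = 10007.80693
m₂² = 3435.17899
g_2 = m₄/m₂² − 3 = 2.91333 − 3 ≈ -0.0867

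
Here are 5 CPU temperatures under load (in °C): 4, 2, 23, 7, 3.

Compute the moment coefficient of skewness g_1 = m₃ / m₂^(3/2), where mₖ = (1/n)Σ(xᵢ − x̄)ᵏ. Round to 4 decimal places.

x̄ = (4 + 2 + 23 + 7 + 3) / 5 = 7.8000
deviations (xᵢ − x̄): -3.8000, -5.8000, 15.2000, -0.8000, -4.8000
Σ(xᵢ − x̄)² = 302.8000 ⇒ m₂ = 302.8000/5 = 60.56000
Σ(xᵢ − x̄)³ = 3150.7200 ⇒ m₃ = 3150.7200/5 = 630.14400
m₂^(3/2) = 60.56000^(1.5) = 471.27977
g_1 = m₃ / m₂^(3/2) = 630.14400 / 471.27977 ≈ 1.3371

1.3371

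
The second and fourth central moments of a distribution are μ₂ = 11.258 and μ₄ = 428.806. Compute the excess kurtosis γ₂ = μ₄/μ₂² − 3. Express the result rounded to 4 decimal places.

0.3833

μ₂² = 11.258² = 126.74256
μ₄/μ₂² = 428.806 / 126.74256 = 3.38328
γ₂ = 3.38328 − 3 ≈ 0.3833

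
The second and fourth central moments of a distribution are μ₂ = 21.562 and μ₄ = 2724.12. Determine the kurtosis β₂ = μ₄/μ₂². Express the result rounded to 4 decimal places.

5.8593

μ₂² = 21.562² = 464.91984
μ₄/μ₂² = 2724.12 / 464.91984 = 5.85933
β₂ ≈ 5.8593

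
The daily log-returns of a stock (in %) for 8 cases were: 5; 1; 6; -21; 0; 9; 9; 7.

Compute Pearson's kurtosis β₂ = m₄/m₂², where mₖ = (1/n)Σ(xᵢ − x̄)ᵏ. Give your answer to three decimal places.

x̄ = 2.0000
Σ(xᵢ − x̄)² = 682.0000 ⇒ m₂ = 85.25000
Σ(xᵢ − x̄)⁴ = 285622.0000 ⇒ m₄ = 35702.75000
m₂² = 7267.56250
β₂ = m₄/m₂² = 35702.75000 / 7267.56250 ≈ 4.913

4.913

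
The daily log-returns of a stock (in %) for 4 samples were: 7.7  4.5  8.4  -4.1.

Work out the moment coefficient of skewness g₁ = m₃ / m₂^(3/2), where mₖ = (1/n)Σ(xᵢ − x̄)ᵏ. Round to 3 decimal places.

-0.880

x̄ = (7.7 + 4.5 + 8.4 - 4.1) / 4 = 4.1250
deviations (xᵢ − x̄): 3.5750, 0.3750, 4.2750, -8.2250
Σ(xᵢ − x̄)² = 98.8475 ⇒ m₂ = 98.8475/4 = 24.71188
Σ(xᵢ − x̄)³ = -432.5546 ⇒ m₃ = -432.5546/4 = -108.13866
m₂^(3/2) = 24.71188^(1.5) = 122.84530
g₁ = m₃ / m₂^(3/2) = -108.13866 / 122.84530 ≈ -0.880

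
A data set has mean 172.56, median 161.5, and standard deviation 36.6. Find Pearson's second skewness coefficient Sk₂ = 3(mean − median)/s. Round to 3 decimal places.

Sk₂ = 3(172.56 − 161.5) / 36.6 = 3 × 11.0600 / 36.6
    = 33.1800 / 36.6 ≈ 0.907

0.907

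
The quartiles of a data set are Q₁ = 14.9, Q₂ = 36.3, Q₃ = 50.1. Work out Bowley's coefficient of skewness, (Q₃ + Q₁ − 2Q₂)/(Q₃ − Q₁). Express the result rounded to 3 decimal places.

-0.216

numerator: Q₃ + Q₁ − 2Q₂ = 50.1 + 14.9 − 2×36.3 = -7.6000
denominator: Q₃ − Q₁ = 50.1 − 14.9 = 35.2000
Bowley skewness = -7.6000 / 35.2000 ≈ -0.216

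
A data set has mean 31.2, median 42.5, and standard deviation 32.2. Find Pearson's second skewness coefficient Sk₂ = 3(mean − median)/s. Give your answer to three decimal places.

Sk₂ = 3(31.2 − 42.5) / 32.2 = 3 × -11.3000 / 32.2
    = -33.9000 / 32.2 ≈ -1.053

-1.053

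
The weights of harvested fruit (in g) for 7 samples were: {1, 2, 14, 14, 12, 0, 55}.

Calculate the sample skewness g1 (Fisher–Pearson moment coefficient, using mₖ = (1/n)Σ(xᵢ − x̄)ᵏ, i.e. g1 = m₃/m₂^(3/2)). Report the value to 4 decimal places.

1.6025

x̄ = (1 + 2 + 14 + 14 + 12 + 0 + 55) / 7 = 14.0000
deviations (xᵢ − x̄): -13.0000, -12.0000, 0.0000, 0.0000, -2.0000, -14.0000, 41.0000
Σ(xᵢ − x̄)² = 2194.0000 ⇒ m₂ = 2194.0000/7 = 313.42857
Σ(xᵢ − x̄)³ = 62244.0000 ⇒ m₃ = 62244.0000/7 = 8892.00000
m₂^(3/2) = 313.42857^(1.5) = 5548.91248
g1 = m₃ / m₂^(3/2) = 8892.00000 / 5548.91248 ≈ 1.6025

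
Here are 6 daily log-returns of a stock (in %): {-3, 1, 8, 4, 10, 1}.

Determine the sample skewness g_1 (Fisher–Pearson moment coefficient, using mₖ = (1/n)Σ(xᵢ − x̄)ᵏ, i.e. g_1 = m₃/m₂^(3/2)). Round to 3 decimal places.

x̄ = (-3 + 1 + 8 + 4 + 10 + 1) / 6 = 3.5000
deviations (xᵢ − x̄): -6.5000, -2.5000, 4.5000, 0.5000, 6.5000, -2.5000
Σ(xᵢ − x̄)² = 117.5000 ⇒ m₂ = 117.5000/6 = 19.58333
Σ(xᵢ − x̄)³ = 60.0000 ⇒ m₃ = 60.0000/6 = 10.00000
m₂^(3/2) = 19.58333^(1.5) = 86.66224
g_1 = m₃ / m₂^(3/2) = 10.00000 / 86.66224 ≈ 0.115

0.115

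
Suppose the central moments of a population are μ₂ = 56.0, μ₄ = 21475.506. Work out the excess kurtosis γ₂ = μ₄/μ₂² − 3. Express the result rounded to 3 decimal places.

3.848

μ₂² = 56.0² = 3136.00000
μ₄/μ₂² = 21475.506 / 3136.00000 = 6.84806
γ₂ = 6.84806 − 3 ≈ 3.848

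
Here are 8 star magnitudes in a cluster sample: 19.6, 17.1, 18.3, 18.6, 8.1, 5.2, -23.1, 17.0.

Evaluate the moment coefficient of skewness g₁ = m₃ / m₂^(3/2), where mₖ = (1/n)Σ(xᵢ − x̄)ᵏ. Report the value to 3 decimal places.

-1.731

x̄ = (19.6 + 17.1 + 18.3 + 18.6 + 8.1 + 5.2 - 23.1 + 17.0) / 8 = 10.1000
deviations (xᵢ − x̄): 9.5000, 7.0000, 8.2000, 8.5000, -2.0000, -4.9000, -33.2000, 6.9000
Σ(xᵢ − x̄)² = 1456.6000 ⇒ m₂ = 1456.6000/8 = 182.07500
Σ(xᵢ − x̄)³ = -34025.6400 ⇒ m₃ = -34025.6400/8 = -4253.20500
m₂^(3/2) = 182.07500^(1.5) = 2456.83210
g₁ = m₃ / m₂^(3/2) = -4253.20500 / 2456.83210 ≈ -1.731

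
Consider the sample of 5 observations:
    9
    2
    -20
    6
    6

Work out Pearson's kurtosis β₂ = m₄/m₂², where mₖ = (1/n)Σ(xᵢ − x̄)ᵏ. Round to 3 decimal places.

3.029

x̄ = 0.6000
Σ(xᵢ − x̄)² = 555.2000 ⇒ m₂ = 111.04000
Σ(xᵢ − x̄)⁴ = 186764.5760 ⇒ m₄ = 37352.91520
m₂² = 12329.88160
β₂ = m₄/m₂² = 37352.91520 / 12329.88160 ≈ 3.029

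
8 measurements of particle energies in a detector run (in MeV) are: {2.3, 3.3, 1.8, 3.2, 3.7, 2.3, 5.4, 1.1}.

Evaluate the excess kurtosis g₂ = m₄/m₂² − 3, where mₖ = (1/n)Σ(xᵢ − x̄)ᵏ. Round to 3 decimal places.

-0.245

x̄ = 2.8875
Σ(xᵢ − x̄)² = 12.3088 ⇒ m₂ = 1.53859
Σ(xᵢ − x̄)⁴ = 52.1699 ⇒ m₄ = 6.52124
m₂² = 2.36727
g₂ = m₄/m₂² − 3 = 2.75475 − 3 ≈ -0.245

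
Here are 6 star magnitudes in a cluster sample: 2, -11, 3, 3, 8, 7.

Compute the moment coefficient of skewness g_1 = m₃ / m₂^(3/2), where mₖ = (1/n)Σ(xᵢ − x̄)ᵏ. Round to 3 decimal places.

-1.285

x̄ = (2 - 11 + 3 + 3 + 8 + 7) / 6 = 2.0000
deviations (xᵢ − x̄): 0.0000, -13.0000, 1.0000, 1.0000, 6.0000, 5.0000
Σ(xᵢ − x̄)² = 232.0000 ⇒ m₂ = 232.0000/6 = 38.66667
Σ(xᵢ − x̄)³ = -1854.0000 ⇒ m₃ = -1854.0000/6 = -309.00000
m₂^(3/2) = 38.66667^(1.5) = 240.43910
g_1 = m₃ / m₂^(3/2) = -309.00000 / 240.43910 ≈ -1.285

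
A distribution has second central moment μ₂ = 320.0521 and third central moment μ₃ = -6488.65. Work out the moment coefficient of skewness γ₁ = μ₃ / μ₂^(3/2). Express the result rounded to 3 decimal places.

-1.133

σ = √μ₂ = √320.0521 = 17.89000
σ³ = μ₂^(3/2) = 5725.73207
γ₁ = μ₃/σ³ = -6488.65 / 5725.73207 ≈ -1.133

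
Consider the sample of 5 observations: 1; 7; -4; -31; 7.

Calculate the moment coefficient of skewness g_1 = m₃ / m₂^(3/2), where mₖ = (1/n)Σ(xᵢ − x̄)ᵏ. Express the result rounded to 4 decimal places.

x̄ = (1 + 7 - 4 - 31 + 7) / 5 = -4.0000
deviations (xᵢ − x̄): 5.0000, 11.0000, 0.0000, -27.0000, 11.0000
Σ(xᵢ − x̄)² = 996.0000 ⇒ m₂ = 996.0000/5 = 199.20000
Σ(xᵢ − x̄)³ = -16896.0000 ⇒ m₃ = -16896.0000/5 = -3379.20000
m₂^(3/2) = 199.20000^(1.5) = 2811.47354
g_1 = m₃ / m₂^(3/2) = -3379.20000 / 2811.47354 ≈ -1.2019

-1.2019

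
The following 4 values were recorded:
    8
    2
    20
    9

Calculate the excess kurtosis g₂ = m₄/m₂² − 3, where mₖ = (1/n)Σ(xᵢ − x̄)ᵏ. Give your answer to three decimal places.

-0.941

x̄ = 9.7500
Σ(xᵢ − x̄)² = 168.7500 ⇒ m₂ = 42.18750
Σ(xᵢ − x̄)⁴ = 14655.3281 ⇒ m₄ = 3663.83203
m₂² = 1779.78516
g₂ = m₄/m₂² − 3 = 2.05858 − 3 ≈ -0.941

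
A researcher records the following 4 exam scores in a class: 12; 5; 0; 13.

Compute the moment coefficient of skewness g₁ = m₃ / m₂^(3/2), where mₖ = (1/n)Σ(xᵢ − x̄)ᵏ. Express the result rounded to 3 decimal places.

-0.300

x̄ = (12 + 5 + 0 + 13) / 4 = 7.5000
deviations (xᵢ − x̄): 4.5000, -2.5000, -7.5000, 5.5000
Σ(xᵢ − x̄)² = 113.0000 ⇒ m₂ = 113.0000/4 = 28.25000
Σ(xᵢ − x̄)³ = -180.0000 ⇒ m₃ = -180.0000/4 = -45.00000
m₂^(3/2) = 28.25000^(1.5) = 150.15081
g₁ = m₃ / m₂^(3/2) = -45.00000 / 150.15081 ≈ -0.300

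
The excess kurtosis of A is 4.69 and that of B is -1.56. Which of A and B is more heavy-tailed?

Higher excess kurtosis ⇒ heavier tails relative to the normal distribution.
4.69 vs -1.56: the larger is 4.69, so A has heavier tails. (A is leptokurtic — heavier-than-normal tails; the other is platykurtic.)

A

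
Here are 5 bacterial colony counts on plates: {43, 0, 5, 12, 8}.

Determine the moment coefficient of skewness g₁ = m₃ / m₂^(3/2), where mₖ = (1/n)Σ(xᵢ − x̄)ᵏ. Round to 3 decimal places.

1.254

x̄ = (43 + 0 + 5 + 12 + 8) / 5 = 13.6000
deviations (xᵢ − x̄): 29.4000, -13.6000, -8.6000, -1.6000, -5.6000
Σ(xᵢ − x̄)² = 1157.2000 ⇒ m₂ = 1157.2000/5 = 231.44000
Σ(xᵢ − x̄)³ = 22080.9600 ⇒ m₃ = 22080.9600/5 = 4416.19200
m₂^(3/2) = 231.44000^(1.5) = 3520.93195
g₁ = m₃ / m₂^(3/2) = 4416.19200 / 3520.93195 ≈ 1.254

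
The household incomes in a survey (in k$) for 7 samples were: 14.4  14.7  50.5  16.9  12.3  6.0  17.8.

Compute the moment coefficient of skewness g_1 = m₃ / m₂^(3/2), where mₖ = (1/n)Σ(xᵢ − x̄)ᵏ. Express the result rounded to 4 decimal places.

1.7199

x̄ = (14.4 + 14.7 + 50.5 + 16.9 + 12.3 + 6.0 + 17.8) / 7 = 18.9429
deviations (xᵢ − x̄): -4.5429, -4.2429, 31.5571, -2.0429, -6.6429, -12.9429, -1.1429
Σ(xᵢ − x̄)² = 1251.6171 ⇒ m₂ = 1251.6171/7 = 178.80245
Σ(xᵢ − x̄)³ = 28784.8442 ⇒ m₃ = 28784.8442/7 = 4112.12061
m₂^(3/2) = 178.80245^(1.5) = 2390.89330
g_1 = m₃ / m₂^(3/2) = 4112.12061 / 2390.89330 ≈ 1.7199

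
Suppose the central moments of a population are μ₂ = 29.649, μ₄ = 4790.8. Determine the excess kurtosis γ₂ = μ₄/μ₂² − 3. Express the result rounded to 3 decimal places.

2.450

μ₂² = 29.649² = 879.06320
μ₄/μ₂² = 4790.8 / 879.06320 = 5.44989
γ₂ = 5.44989 − 3 ≈ 2.450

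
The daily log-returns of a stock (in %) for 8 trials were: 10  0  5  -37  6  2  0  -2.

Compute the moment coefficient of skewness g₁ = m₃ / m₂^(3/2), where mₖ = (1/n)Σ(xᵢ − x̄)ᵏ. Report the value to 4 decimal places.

x̄ = (10 + 0 + 5 - 37 + 6 + 2 + 0 - 2) / 8 = -2.0000
deviations (xᵢ − x̄): 12.0000, 2.0000, 7.0000, -35.0000, 8.0000, 4.0000, 2.0000, 0.0000
Σ(xᵢ − x̄)² = 1506.0000 ⇒ m₂ = 1506.0000/8 = 188.25000
Σ(xᵢ − x̄)³ = -40212.0000 ⇒ m₃ = -40212.0000/8 = -5026.50000
m₂^(3/2) = 188.25000^(1.5) = 2582.86958
g₁ = m₃ / m₂^(3/2) = -5026.50000 / 2582.86958 ≈ -1.9461

-1.9461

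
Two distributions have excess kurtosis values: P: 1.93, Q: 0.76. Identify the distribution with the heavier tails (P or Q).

P

Higher excess kurtosis ⇒ heavier tails relative to the normal distribution.
1.93 vs 0.76: the larger is 1.93, so P has heavier tails.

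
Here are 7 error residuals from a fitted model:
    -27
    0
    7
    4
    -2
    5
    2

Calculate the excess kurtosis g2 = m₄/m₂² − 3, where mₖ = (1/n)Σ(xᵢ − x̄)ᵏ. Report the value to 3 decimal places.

x̄ = -1.5714
Σ(xᵢ − x̄)² = 809.7143 ⇒ m₂ = 115.67347
Σ(xᵢ − x̄)⁴ = 426502.3324 ⇒ m₄ = 60928.90462
m₂² = 13380.35152
g2 = m₄/m₂² − 3 = 4.55361 − 3 ≈ 1.554

1.554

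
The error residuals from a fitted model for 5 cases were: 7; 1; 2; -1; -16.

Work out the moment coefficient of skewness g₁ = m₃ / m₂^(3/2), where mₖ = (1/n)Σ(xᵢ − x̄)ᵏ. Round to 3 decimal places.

x̄ = (7 + 1 + 2 - 1 - 16) / 5 = -1.4000
deviations (xᵢ − x̄): 8.4000, 2.4000, 3.4000, 0.4000, -14.6000
Σ(xᵢ − x̄)² = 301.2000 ⇒ m₂ = 301.2000/5 = 60.24000
Σ(xᵢ − x̄)³ = -2466.2400 ⇒ m₃ = -2466.2400/5 = -493.24800
m₂^(3/2) = 60.24000^(1.5) = 467.54934
g₁ = m₃ / m₂^(3/2) = -493.24800 / 467.54934 ≈ -1.055

-1.055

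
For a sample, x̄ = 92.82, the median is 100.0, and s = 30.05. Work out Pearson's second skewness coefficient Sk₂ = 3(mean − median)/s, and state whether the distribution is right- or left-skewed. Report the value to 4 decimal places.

-0.7168, left-skewed

Sk₂ = 3(92.82 − 100.0) / 30.05 = 3 × -7.1800 / 30.05
    = -21.5400 / 30.05 ≈ -0.7168
Sk₂ < 0 ⇒ mean < median ⇒ left-skewed (negative skew).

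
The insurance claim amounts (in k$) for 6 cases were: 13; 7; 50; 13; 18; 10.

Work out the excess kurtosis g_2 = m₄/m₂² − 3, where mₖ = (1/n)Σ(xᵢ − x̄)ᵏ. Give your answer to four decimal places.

x̄ = 18.5000
Σ(xᵢ − x̄)² = 1257.5000 ⇒ m₂ = 209.58333
Σ(xᵢ − x̄)⁴ = 1009100.3750 ⇒ m₄ = 168183.39583
m₂² = 43925.17361
g_2 = m₄/m₂² − 3 = 3.82886 − 3 ≈ 0.8289

0.8289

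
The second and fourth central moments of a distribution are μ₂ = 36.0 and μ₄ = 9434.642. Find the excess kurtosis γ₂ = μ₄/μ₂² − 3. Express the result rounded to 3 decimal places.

4.280

μ₂² = 36.0² = 1296.00000
μ₄/μ₂² = 9434.642 / 1296.00000 = 7.27982
γ₂ = 7.27982 − 3 ≈ 4.280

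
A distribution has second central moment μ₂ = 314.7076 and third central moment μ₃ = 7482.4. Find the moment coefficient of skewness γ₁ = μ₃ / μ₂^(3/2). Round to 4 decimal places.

1.3402

σ = √μ₂ = √314.7076 = 17.74000
σ³ = μ₂^(3/2) = 5582.91282
γ₁ = μ₃/σ³ = 7482.4 / 5582.91282 ≈ 1.3402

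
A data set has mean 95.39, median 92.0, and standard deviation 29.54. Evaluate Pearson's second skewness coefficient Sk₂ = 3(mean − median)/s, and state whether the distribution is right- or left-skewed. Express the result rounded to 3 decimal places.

0.344, right-skewed

Sk₂ = 3(95.39 − 92.0) / 29.54 = 3 × 3.3900 / 29.54
    = 10.1700 / 29.54 ≈ 0.344
Sk₂ > 0 ⇒ mean > median ⇒ right-skewed (positive skew).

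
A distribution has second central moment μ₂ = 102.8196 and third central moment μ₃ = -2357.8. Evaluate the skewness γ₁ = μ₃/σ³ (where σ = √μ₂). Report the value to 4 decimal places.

-2.2615

σ = √μ₂ = √102.8196 = 10.14000
σ³ = μ₂^(3/2) = 1042.59074
γ₁ = μ₃/σ³ = -2357.8 / 1042.59074 ≈ -2.2615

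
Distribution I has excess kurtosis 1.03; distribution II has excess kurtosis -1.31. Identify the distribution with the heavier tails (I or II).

I

Higher excess kurtosis ⇒ heavier tails relative to the normal distribution.
1.03 vs -1.31: the larger is 1.03, so I has heavier tails. (I is leptokurtic — heavier-than-normal tails; the other is platykurtic.)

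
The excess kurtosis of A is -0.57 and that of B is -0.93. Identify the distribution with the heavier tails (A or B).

Higher excess kurtosis ⇒ heavier tails relative to the normal distribution.
-0.57 vs -0.93: the larger is -0.57, so A has heavier tails.

A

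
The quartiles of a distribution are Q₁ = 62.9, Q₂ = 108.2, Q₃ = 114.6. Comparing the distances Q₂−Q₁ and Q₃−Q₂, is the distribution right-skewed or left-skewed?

Q₂ − Q₁ = 45.3;  Q₃ − Q₂ = 6.4
Q₂ − Q₁ > Q₃ − Q₂ ⇒ the lower half is more spread out ⇒ left-skewed.

left-skewed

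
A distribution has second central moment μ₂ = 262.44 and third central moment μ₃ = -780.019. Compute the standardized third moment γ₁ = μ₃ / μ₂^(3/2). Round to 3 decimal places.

σ = √μ₂ = √262.44 = 16.20000
σ³ = μ₂^(3/2) = 4251.52800
γ₁ = μ₃/σ³ = -780.019 / 4251.52800 ≈ -0.183

-0.183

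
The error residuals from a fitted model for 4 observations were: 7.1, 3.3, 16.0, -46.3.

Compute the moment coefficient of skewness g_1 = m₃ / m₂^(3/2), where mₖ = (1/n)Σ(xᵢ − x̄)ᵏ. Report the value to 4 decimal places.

-1.0282

x̄ = (7.1 + 3.3 + 16.0 - 46.3) / 4 = -4.9750
deviations (xᵢ − x̄): 12.0750, 8.2750, 20.9750, -41.3250
Σ(xᵢ − x̄)² = 2361.9875 ⇒ m₂ = 2361.9875/4 = 590.49687
Σ(xᵢ − x̄)³ = -59017.7981 ⇒ m₃ = -59017.7981/4 = -14754.44953
m₂^(3/2) = 590.49687^(1.5) = 14349.15759
g_1 = m₃ / m₂^(3/2) = -14754.44953 / 14349.15759 ≈ -1.0282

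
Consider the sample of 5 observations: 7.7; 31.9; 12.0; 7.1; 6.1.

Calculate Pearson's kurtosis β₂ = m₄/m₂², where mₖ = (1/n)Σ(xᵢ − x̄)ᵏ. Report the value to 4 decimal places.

x̄ = 12.9600
Σ(xᵢ − x̄)² = 468.7120 ⇒ m₂ = 93.74240
Σ(xᵢ − x̄)⁴ = 132842.7807 ⇒ m₄ = 26568.55614
m₂² = 8787.63756
β₂ = m₄/m₂² = 26568.55614 / 8787.63756 ≈ 3.0234

3.0234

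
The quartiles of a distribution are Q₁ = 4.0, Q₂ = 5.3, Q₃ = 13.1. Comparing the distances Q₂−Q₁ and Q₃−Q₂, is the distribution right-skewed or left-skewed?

right-skewed

Q₂ − Q₁ = 1.3;  Q₃ − Q₂ = 7.8
Q₃ − Q₂ > Q₂ − Q₁ ⇒ the upper half is more spread out ⇒ right-skewed.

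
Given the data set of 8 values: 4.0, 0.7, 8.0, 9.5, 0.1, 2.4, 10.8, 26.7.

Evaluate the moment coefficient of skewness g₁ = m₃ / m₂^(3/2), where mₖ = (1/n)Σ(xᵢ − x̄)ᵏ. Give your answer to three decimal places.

x̄ = (4.0 + 0.7 + 8.0 + 9.5 + 0.1 + 2.4 + 10.8 + 26.7) / 8 = 7.7750
deviations (xᵢ − x̄): -3.7750, -7.0750, 0.2250, 1.7250, -7.6750, -5.3750, 3.0250, 18.9250
Σ(xᵢ − x̄)² = 522.4350 ⇒ m₂ = 522.4350/8 = 65.30437
Σ(xᵢ − x̄)³ = 5795.5927 ⇒ m₃ = 5795.5927/8 = 724.44909
m₂^(3/2) = 65.30437^(1.5) = 527.73198
g₁ = m₃ / m₂^(3/2) = 724.44909 / 527.73198 ≈ 1.373

1.373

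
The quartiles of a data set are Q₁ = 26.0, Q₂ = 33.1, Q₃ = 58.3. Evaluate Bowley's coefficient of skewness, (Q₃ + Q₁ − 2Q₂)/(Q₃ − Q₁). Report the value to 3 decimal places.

numerator: Q₃ + Q₁ − 2Q₂ = 58.3 + 26.0 − 2×33.1 = 18.1000
denominator: Q₃ − Q₁ = 58.3 − 26.0 = 32.3000
Bowley skewness = 18.1000 / 32.3000 ≈ 0.560

0.560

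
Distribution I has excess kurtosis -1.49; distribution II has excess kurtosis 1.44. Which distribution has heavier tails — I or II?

Higher excess kurtosis ⇒ heavier tails relative to the normal distribution.
-1.49 vs 1.44: the larger is 1.44, so II has heavier tails. (II is leptokurtic — heavier-than-normal tails; the other is platykurtic.)

II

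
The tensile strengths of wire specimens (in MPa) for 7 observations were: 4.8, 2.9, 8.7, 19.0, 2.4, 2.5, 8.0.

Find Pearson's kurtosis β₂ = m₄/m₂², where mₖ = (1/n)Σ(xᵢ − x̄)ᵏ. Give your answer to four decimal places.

x̄ = 6.9000
Σ(xᵢ − x̄)² = 210.8800 ⇒ m₂ = 30.12571
Σ(xᵢ − x̄)⁴ = 22508.1700 ⇒ m₄ = 3215.45286
m₂² = 907.55866
β₂ = m₄/m₂² = 3215.45286 / 907.55866 ≈ 3.5430

3.5430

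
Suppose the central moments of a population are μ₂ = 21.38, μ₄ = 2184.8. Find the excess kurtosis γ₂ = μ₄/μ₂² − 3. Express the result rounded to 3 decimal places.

μ₂² = 21.38² = 457.10440
μ₄/μ₂² = 2184.8 / 457.10440 = 4.77965
γ₂ = 4.77965 − 3 ≈ 1.780

1.780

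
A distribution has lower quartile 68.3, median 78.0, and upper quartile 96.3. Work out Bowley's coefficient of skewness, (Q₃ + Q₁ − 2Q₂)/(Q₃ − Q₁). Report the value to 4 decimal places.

0.3071

numerator: Q₃ + Q₁ − 2Q₂ = 96.3 + 68.3 − 2×78.0 = 8.6000
denominator: Q₃ − Q₁ = 96.3 − 68.3 = 28.0000
Bowley skewness = 8.6000 / 28.0000 ≈ 0.3071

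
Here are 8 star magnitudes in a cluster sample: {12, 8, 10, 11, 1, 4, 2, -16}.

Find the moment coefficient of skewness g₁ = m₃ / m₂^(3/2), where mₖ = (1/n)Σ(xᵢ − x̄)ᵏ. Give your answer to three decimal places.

-1.404

x̄ = (12 + 8 + 10 + 11 + 1 + 4 + 2 - 16) / 8 = 4.0000
deviations (xᵢ − x̄): 8.0000, 4.0000, 6.0000, 7.0000, -3.0000, 0.0000, -2.0000, -20.0000
Σ(xᵢ − x̄)² = 578.0000 ⇒ m₂ = 578.0000/8 = 72.25000
Σ(xᵢ − x̄)³ = -6900.0000 ⇒ m₃ = -6900.0000/8 = -862.50000
m₂^(3/2) = 72.25000^(1.5) = 614.12500
g₁ = m₃ / m₂^(3/2) = -862.50000 / 614.12500 ≈ -1.404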